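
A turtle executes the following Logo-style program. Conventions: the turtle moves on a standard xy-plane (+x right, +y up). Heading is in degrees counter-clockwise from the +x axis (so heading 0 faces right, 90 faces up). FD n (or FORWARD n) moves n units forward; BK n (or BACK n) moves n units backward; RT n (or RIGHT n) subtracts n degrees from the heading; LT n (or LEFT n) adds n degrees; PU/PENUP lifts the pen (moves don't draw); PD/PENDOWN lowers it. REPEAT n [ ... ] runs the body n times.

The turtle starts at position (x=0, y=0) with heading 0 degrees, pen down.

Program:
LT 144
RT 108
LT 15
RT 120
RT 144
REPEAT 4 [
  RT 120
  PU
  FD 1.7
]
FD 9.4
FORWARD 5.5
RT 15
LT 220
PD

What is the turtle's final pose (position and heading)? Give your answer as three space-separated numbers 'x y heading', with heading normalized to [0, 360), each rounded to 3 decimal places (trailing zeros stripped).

Executing turtle program step by step:
Start: pos=(0,0), heading=0, pen down
LT 144: heading 0 -> 144
RT 108: heading 144 -> 36
LT 15: heading 36 -> 51
RT 120: heading 51 -> 291
RT 144: heading 291 -> 147
REPEAT 4 [
  -- iteration 1/4 --
  RT 120: heading 147 -> 27
  PU: pen up
  FD 1.7: (0,0) -> (1.515,0.772) [heading=27, move]
  -- iteration 2/4 --
  RT 120: heading 27 -> 267
  PU: pen up
  FD 1.7: (1.515,0.772) -> (1.426,-0.926) [heading=267, move]
  -- iteration 3/4 --
  RT 120: heading 267 -> 147
  PU: pen up
  FD 1.7: (1.426,-0.926) -> (0,0) [heading=147, move]
  -- iteration 4/4 --
  RT 120: heading 147 -> 27
  PU: pen up
  FD 1.7: (0,0) -> (1.515,0.772) [heading=27, move]
]
FD 9.4: (1.515,0.772) -> (9.89,5.039) [heading=27, move]
FD 5.5: (9.89,5.039) -> (14.791,7.536) [heading=27, move]
RT 15: heading 27 -> 12
LT 220: heading 12 -> 232
PD: pen down
Final: pos=(14.791,7.536), heading=232, 0 segment(s) drawn

Answer: 14.791 7.536 232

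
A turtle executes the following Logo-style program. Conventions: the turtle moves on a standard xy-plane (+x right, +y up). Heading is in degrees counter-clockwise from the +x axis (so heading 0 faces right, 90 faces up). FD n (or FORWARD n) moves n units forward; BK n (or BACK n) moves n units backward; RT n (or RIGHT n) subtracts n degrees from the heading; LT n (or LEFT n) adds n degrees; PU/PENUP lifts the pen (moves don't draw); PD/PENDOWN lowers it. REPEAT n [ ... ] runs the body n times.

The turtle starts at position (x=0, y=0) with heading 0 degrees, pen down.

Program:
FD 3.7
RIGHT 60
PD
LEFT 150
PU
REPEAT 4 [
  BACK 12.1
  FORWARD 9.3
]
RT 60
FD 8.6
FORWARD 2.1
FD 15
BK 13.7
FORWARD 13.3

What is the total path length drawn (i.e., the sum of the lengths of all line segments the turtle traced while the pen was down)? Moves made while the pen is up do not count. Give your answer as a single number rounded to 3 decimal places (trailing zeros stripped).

Answer: 3.7

Derivation:
Executing turtle program step by step:
Start: pos=(0,0), heading=0, pen down
FD 3.7: (0,0) -> (3.7,0) [heading=0, draw]
RT 60: heading 0 -> 300
PD: pen down
LT 150: heading 300 -> 90
PU: pen up
REPEAT 4 [
  -- iteration 1/4 --
  BK 12.1: (3.7,0) -> (3.7,-12.1) [heading=90, move]
  FD 9.3: (3.7,-12.1) -> (3.7,-2.8) [heading=90, move]
  -- iteration 2/4 --
  BK 12.1: (3.7,-2.8) -> (3.7,-14.9) [heading=90, move]
  FD 9.3: (3.7,-14.9) -> (3.7,-5.6) [heading=90, move]
  -- iteration 3/4 --
  BK 12.1: (3.7,-5.6) -> (3.7,-17.7) [heading=90, move]
  FD 9.3: (3.7,-17.7) -> (3.7,-8.4) [heading=90, move]
  -- iteration 4/4 --
  BK 12.1: (3.7,-8.4) -> (3.7,-20.5) [heading=90, move]
  FD 9.3: (3.7,-20.5) -> (3.7,-11.2) [heading=90, move]
]
RT 60: heading 90 -> 30
FD 8.6: (3.7,-11.2) -> (11.148,-6.9) [heading=30, move]
FD 2.1: (11.148,-6.9) -> (12.966,-5.85) [heading=30, move]
FD 15: (12.966,-5.85) -> (25.957,1.65) [heading=30, move]
BK 13.7: (25.957,1.65) -> (14.092,-5.2) [heading=30, move]
FD 13.3: (14.092,-5.2) -> (25.61,1.45) [heading=30, move]
Final: pos=(25.61,1.45), heading=30, 1 segment(s) drawn

Segment lengths:
  seg 1: (0,0) -> (3.7,0), length = 3.7
Total = 3.7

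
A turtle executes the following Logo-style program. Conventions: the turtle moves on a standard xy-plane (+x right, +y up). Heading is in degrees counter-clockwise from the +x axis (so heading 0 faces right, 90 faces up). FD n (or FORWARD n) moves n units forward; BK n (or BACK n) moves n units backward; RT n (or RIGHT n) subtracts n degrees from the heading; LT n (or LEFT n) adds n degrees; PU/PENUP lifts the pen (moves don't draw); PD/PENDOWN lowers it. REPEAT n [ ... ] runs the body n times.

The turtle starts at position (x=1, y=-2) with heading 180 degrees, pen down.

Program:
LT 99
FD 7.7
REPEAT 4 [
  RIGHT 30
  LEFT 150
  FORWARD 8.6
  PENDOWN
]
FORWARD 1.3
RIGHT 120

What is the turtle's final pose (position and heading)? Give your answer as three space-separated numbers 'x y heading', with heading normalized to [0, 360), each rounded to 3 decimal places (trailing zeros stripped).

Answer: 9.898 -3.375 279

Derivation:
Executing turtle program step by step:
Start: pos=(1,-2), heading=180, pen down
LT 99: heading 180 -> 279
FD 7.7: (1,-2) -> (2.205,-9.605) [heading=279, draw]
REPEAT 4 [
  -- iteration 1/4 --
  RT 30: heading 279 -> 249
  LT 150: heading 249 -> 39
  FD 8.6: (2.205,-9.605) -> (8.888,-4.193) [heading=39, draw]
  PD: pen down
  -- iteration 2/4 --
  RT 30: heading 39 -> 9
  LT 150: heading 9 -> 159
  FD 8.6: (8.888,-4.193) -> (0.859,-1.111) [heading=159, draw]
  PD: pen down
  -- iteration 3/4 --
  RT 30: heading 159 -> 129
  LT 150: heading 129 -> 279
  FD 8.6: (0.859,-1.111) -> (2.205,-9.605) [heading=279, draw]
  PD: pen down
  -- iteration 4/4 --
  RT 30: heading 279 -> 249
  LT 150: heading 249 -> 39
  FD 8.6: (2.205,-9.605) -> (8.888,-4.193) [heading=39, draw]
  PD: pen down
]
FD 1.3: (8.888,-4.193) -> (9.898,-3.375) [heading=39, draw]
RT 120: heading 39 -> 279
Final: pos=(9.898,-3.375), heading=279, 6 segment(s) drawn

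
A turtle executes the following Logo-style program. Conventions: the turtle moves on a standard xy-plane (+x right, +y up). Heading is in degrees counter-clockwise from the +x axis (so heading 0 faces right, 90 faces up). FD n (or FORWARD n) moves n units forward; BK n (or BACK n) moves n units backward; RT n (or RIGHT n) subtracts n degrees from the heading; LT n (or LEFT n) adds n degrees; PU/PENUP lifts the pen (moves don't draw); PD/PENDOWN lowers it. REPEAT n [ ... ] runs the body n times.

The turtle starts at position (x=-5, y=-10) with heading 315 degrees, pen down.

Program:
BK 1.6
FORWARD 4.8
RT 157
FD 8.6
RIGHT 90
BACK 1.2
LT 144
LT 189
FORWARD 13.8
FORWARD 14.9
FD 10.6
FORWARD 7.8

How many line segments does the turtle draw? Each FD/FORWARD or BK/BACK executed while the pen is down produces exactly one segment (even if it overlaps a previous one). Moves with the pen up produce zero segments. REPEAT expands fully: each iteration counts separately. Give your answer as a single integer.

Executing turtle program step by step:
Start: pos=(-5,-10), heading=315, pen down
BK 1.6: (-5,-10) -> (-6.131,-8.869) [heading=315, draw]
FD 4.8: (-6.131,-8.869) -> (-2.737,-12.263) [heading=315, draw]
RT 157: heading 315 -> 158
FD 8.6: (-2.737,-12.263) -> (-10.711,-9.041) [heading=158, draw]
RT 90: heading 158 -> 68
BK 1.2: (-10.711,-9.041) -> (-11.161,-10.154) [heading=68, draw]
LT 144: heading 68 -> 212
LT 189: heading 212 -> 41
FD 13.8: (-11.161,-10.154) -> (-0.746,-1.1) [heading=41, draw]
FD 14.9: (-0.746,-1.1) -> (10.5,8.675) [heading=41, draw]
FD 10.6: (10.5,8.675) -> (18.5,15.629) [heading=41, draw]
FD 7.8: (18.5,15.629) -> (24.386,20.747) [heading=41, draw]
Final: pos=(24.386,20.747), heading=41, 8 segment(s) drawn
Segments drawn: 8

Answer: 8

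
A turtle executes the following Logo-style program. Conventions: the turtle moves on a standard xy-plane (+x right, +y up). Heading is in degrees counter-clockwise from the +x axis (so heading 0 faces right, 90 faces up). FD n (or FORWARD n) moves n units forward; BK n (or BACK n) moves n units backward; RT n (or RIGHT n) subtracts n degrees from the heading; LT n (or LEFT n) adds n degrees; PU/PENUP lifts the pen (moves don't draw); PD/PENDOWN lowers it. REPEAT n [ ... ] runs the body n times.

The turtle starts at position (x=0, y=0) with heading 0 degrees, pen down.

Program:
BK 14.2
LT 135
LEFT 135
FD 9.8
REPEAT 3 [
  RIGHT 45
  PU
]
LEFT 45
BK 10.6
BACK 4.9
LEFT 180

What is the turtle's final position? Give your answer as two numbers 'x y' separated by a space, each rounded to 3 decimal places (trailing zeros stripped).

Answer: 1.3 -9.8

Derivation:
Executing turtle program step by step:
Start: pos=(0,0), heading=0, pen down
BK 14.2: (0,0) -> (-14.2,0) [heading=0, draw]
LT 135: heading 0 -> 135
LT 135: heading 135 -> 270
FD 9.8: (-14.2,0) -> (-14.2,-9.8) [heading=270, draw]
REPEAT 3 [
  -- iteration 1/3 --
  RT 45: heading 270 -> 225
  PU: pen up
  -- iteration 2/3 --
  RT 45: heading 225 -> 180
  PU: pen up
  -- iteration 3/3 --
  RT 45: heading 180 -> 135
  PU: pen up
]
LT 45: heading 135 -> 180
BK 10.6: (-14.2,-9.8) -> (-3.6,-9.8) [heading=180, move]
BK 4.9: (-3.6,-9.8) -> (1.3,-9.8) [heading=180, move]
LT 180: heading 180 -> 0
Final: pos=(1.3,-9.8), heading=0, 2 segment(s) drawn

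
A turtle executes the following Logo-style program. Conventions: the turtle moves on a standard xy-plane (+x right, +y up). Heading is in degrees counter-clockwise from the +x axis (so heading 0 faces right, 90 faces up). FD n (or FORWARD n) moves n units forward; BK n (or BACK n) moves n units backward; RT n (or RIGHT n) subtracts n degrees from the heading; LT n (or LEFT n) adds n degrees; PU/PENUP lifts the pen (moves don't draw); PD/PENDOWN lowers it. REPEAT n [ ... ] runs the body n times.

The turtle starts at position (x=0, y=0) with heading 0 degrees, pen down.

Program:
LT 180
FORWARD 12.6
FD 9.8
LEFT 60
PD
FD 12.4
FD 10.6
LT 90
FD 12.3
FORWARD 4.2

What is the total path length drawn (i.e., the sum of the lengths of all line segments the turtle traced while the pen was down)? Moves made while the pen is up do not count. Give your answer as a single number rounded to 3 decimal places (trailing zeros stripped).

Executing turtle program step by step:
Start: pos=(0,0), heading=0, pen down
LT 180: heading 0 -> 180
FD 12.6: (0,0) -> (-12.6,0) [heading=180, draw]
FD 9.8: (-12.6,0) -> (-22.4,0) [heading=180, draw]
LT 60: heading 180 -> 240
PD: pen down
FD 12.4: (-22.4,0) -> (-28.6,-10.739) [heading=240, draw]
FD 10.6: (-28.6,-10.739) -> (-33.9,-19.919) [heading=240, draw]
LT 90: heading 240 -> 330
FD 12.3: (-33.9,-19.919) -> (-23.248,-26.069) [heading=330, draw]
FD 4.2: (-23.248,-26.069) -> (-19.611,-28.169) [heading=330, draw]
Final: pos=(-19.611,-28.169), heading=330, 6 segment(s) drawn

Segment lengths:
  seg 1: (0,0) -> (-12.6,0), length = 12.6
  seg 2: (-12.6,0) -> (-22.4,0), length = 9.8
  seg 3: (-22.4,0) -> (-28.6,-10.739), length = 12.4
  seg 4: (-28.6,-10.739) -> (-33.9,-19.919), length = 10.6
  seg 5: (-33.9,-19.919) -> (-23.248,-26.069), length = 12.3
  seg 6: (-23.248,-26.069) -> (-19.611,-28.169), length = 4.2
Total = 61.9

Answer: 61.9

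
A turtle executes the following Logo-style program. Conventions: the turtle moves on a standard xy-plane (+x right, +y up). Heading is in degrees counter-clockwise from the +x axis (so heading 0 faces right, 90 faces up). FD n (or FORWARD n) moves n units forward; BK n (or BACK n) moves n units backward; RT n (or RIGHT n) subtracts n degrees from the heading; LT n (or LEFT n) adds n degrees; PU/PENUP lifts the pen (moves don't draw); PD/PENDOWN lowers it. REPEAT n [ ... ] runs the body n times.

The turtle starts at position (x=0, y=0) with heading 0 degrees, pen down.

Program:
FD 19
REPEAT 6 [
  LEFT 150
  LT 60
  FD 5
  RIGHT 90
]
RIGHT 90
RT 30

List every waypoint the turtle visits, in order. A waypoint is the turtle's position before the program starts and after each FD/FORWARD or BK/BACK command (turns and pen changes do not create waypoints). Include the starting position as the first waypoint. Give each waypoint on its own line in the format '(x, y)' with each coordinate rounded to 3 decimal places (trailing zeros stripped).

Answer: (0, 0)
(19, 0)
(14.67, -2.5)
(19, -5)
(19, 0)
(14.67, -2.5)
(19, -5)
(19, 0)

Derivation:
Executing turtle program step by step:
Start: pos=(0,0), heading=0, pen down
FD 19: (0,0) -> (19,0) [heading=0, draw]
REPEAT 6 [
  -- iteration 1/6 --
  LT 150: heading 0 -> 150
  LT 60: heading 150 -> 210
  FD 5: (19,0) -> (14.67,-2.5) [heading=210, draw]
  RT 90: heading 210 -> 120
  -- iteration 2/6 --
  LT 150: heading 120 -> 270
  LT 60: heading 270 -> 330
  FD 5: (14.67,-2.5) -> (19,-5) [heading=330, draw]
  RT 90: heading 330 -> 240
  -- iteration 3/6 --
  LT 150: heading 240 -> 30
  LT 60: heading 30 -> 90
  FD 5: (19,-5) -> (19,0) [heading=90, draw]
  RT 90: heading 90 -> 0
  -- iteration 4/6 --
  LT 150: heading 0 -> 150
  LT 60: heading 150 -> 210
  FD 5: (19,0) -> (14.67,-2.5) [heading=210, draw]
  RT 90: heading 210 -> 120
  -- iteration 5/6 --
  LT 150: heading 120 -> 270
  LT 60: heading 270 -> 330
  FD 5: (14.67,-2.5) -> (19,-5) [heading=330, draw]
  RT 90: heading 330 -> 240
  -- iteration 6/6 --
  LT 150: heading 240 -> 30
  LT 60: heading 30 -> 90
  FD 5: (19,-5) -> (19,0) [heading=90, draw]
  RT 90: heading 90 -> 0
]
RT 90: heading 0 -> 270
RT 30: heading 270 -> 240
Final: pos=(19,0), heading=240, 7 segment(s) drawn
Waypoints (8 total):
(0, 0)
(19, 0)
(14.67, -2.5)
(19, -5)
(19, 0)
(14.67, -2.5)
(19, -5)
(19, 0)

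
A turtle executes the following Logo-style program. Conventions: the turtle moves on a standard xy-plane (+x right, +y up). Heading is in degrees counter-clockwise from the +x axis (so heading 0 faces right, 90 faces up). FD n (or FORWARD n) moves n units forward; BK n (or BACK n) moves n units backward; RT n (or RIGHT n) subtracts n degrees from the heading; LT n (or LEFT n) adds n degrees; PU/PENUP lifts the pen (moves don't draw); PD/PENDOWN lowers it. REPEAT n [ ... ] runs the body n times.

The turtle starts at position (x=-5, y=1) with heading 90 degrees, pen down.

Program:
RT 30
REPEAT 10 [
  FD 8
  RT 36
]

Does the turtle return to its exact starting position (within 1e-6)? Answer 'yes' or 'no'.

Answer: yes

Derivation:
Executing turtle program step by step:
Start: pos=(-5,1), heading=90, pen down
RT 30: heading 90 -> 60
REPEAT 10 [
  -- iteration 1/10 --
  FD 8: (-5,1) -> (-1,7.928) [heading=60, draw]
  RT 36: heading 60 -> 24
  -- iteration 2/10 --
  FD 8: (-1,7.928) -> (6.308,11.182) [heading=24, draw]
  RT 36: heading 24 -> 348
  -- iteration 3/10 --
  FD 8: (6.308,11.182) -> (14.134,9.519) [heading=348, draw]
  RT 36: heading 348 -> 312
  -- iteration 4/10 --
  FD 8: (14.134,9.519) -> (19.487,3.574) [heading=312, draw]
  RT 36: heading 312 -> 276
  -- iteration 5/10 --
  FD 8: (19.487,3.574) -> (20.323,-4.383) [heading=276, draw]
  RT 36: heading 276 -> 240
  -- iteration 6/10 --
  FD 8: (20.323,-4.383) -> (16.323,-11.311) [heading=240, draw]
  RT 36: heading 240 -> 204
  -- iteration 7/10 --
  FD 8: (16.323,-11.311) -> (9.014,-14.565) [heading=204, draw]
  RT 36: heading 204 -> 168
  -- iteration 8/10 --
  FD 8: (9.014,-14.565) -> (1.189,-12.901) [heading=168, draw]
  RT 36: heading 168 -> 132
  -- iteration 9/10 --
  FD 8: (1.189,-12.901) -> (-4.164,-6.956) [heading=132, draw]
  RT 36: heading 132 -> 96
  -- iteration 10/10 --
  FD 8: (-4.164,-6.956) -> (-5,1) [heading=96, draw]
  RT 36: heading 96 -> 60
]
Final: pos=(-5,1), heading=60, 10 segment(s) drawn

Start position: (-5, 1)
Final position: (-5, 1)
Distance = 0; < 1e-6 -> CLOSED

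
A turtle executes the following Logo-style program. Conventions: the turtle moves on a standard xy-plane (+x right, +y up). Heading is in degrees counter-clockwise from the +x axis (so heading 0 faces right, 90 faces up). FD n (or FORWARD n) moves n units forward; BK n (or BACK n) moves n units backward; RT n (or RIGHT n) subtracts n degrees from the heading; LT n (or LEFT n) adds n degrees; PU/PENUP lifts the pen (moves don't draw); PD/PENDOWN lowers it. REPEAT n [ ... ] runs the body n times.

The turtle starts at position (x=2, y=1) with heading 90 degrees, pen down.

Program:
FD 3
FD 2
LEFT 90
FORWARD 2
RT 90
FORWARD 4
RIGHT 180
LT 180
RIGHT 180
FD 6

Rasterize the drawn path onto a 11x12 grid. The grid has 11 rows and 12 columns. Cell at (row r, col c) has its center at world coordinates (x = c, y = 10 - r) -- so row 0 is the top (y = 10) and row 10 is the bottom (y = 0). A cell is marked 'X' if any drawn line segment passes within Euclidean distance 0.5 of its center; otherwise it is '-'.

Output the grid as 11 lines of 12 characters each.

Answer: X-----------
X-----------
X-----------
X-----------
XXX---------
X-X---------
X-X---------
--X---------
--X---------
--X---------
------------

Derivation:
Segment 0: (2,1) -> (2,4)
Segment 1: (2,4) -> (2,6)
Segment 2: (2,6) -> (0,6)
Segment 3: (0,6) -> (0,10)
Segment 4: (0,10) -> (0,4)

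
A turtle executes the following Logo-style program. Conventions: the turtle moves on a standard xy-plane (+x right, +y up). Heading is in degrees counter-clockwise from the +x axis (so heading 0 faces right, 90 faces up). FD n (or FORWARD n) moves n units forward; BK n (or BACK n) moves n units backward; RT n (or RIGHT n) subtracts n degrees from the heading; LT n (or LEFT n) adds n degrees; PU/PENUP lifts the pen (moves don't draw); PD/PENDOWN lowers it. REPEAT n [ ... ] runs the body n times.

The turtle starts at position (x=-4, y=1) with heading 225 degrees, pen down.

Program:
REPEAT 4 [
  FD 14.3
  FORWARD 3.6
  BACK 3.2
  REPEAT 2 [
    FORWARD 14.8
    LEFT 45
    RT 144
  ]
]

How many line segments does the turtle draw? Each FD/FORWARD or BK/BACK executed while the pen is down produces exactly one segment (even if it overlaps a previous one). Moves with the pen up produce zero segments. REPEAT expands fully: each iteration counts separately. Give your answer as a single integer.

Answer: 20

Derivation:
Executing turtle program step by step:
Start: pos=(-4,1), heading=225, pen down
REPEAT 4 [
  -- iteration 1/4 --
  FD 14.3: (-4,1) -> (-14.112,-9.112) [heading=225, draw]
  FD 3.6: (-14.112,-9.112) -> (-16.657,-11.657) [heading=225, draw]
  BK 3.2: (-16.657,-11.657) -> (-14.394,-9.394) [heading=225, draw]
  REPEAT 2 [
    -- iteration 1/2 --
    FD 14.8: (-14.394,-9.394) -> (-24.86,-19.86) [heading=225, draw]
    LT 45: heading 225 -> 270
    RT 144: heading 270 -> 126
    -- iteration 2/2 --
    FD 14.8: (-24.86,-19.86) -> (-33.559,-7.886) [heading=126, draw]
    LT 45: heading 126 -> 171
    RT 144: heading 171 -> 27
  ]
  -- iteration 2/4 --
  FD 14.3: (-33.559,-7.886) -> (-20.817,-1.394) [heading=27, draw]
  FD 3.6: (-20.817,-1.394) -> (-17.61,0.24) [heading=27, draw]
  BK 3.2: (-17.61,0.24) -> (-20.461,-1.213) [heading=27, draw]
  REPEAT 2 [
    -- iteration 1/2 --
    FD 14.8: (-20.461,-1.213) -> (-7.274,5.507) [heading=27, draw]
    LT 45: heading 27 -> 72
    RT 144: heading 72 -> 288
    -- iteration 2/2 --
    FD 14.8: (-7.274,5.507) -> (-2.701,-8.569) [heading=288, draw]
    LT 45: heading 288 -> 333
    RT 144: heading 333 -> 189
  ]
  -- iteration 3/4 --
  FD 14.3: (-2.701,-8.569) -> (-16.825,-10.806) [heading=189, draw]
  FD 3.6: (-16.825,-10.806) -> (-20.38,-11.369) [heading=189, draw]
  BK 3.2: (-20.38,-11.369) -> (-17.22,-10.869) [heading=189, draw]
  REPEAT 2 [
    -- iteration 1/2 --
    FD 14.8: (-17.22,-10.869) -> (-31.838,-13.184) [heading=189, draw]
    LT 45: heading 189 -> 234
    RT 144: heading 234 -> 90
    -- iteration 2/2 --
    FD 14.8: (-31.838,-13.184) -> (-31.838,1.616) [heading=90, draw]
    LT 45: heading 90 -> 135
    RT 144: heading 135 -> 351
  ]
  -- iteration 4/4 --
  FD 14.3: (-31.838,1.616) -> (-17.714,-0.621) [heading=351, draw]
  FD 3.6: (-17.714,-0.621) -> (-14.158,-1.184) [heading=351, draw]
  BK 3.2: (-14.158,-1.184) -> (-17.319,-0.684) [heading=351, draw]
  REPEAT 2 [
    -- iteration 1/2 --
    FD 14.8: (-17.319,-0.684) -> (-2.701,-2.999) [heading=351, draw]
    LT 45: heading 351 -> 36
    RT 144: heading 36 -> 252
    -- iteration 2/2 --
    FD 14.8: (-2.701,-2.999) -> (-7.274,-17.074) [heading=252, draw]
    LT 45: heading 252 -> 297
    RT 144: heading 297 -> 153
  ]
]
Final: pos=(-7.274,-17.074), heading=153, 20 segment(s) drawn
Segments drawn: 20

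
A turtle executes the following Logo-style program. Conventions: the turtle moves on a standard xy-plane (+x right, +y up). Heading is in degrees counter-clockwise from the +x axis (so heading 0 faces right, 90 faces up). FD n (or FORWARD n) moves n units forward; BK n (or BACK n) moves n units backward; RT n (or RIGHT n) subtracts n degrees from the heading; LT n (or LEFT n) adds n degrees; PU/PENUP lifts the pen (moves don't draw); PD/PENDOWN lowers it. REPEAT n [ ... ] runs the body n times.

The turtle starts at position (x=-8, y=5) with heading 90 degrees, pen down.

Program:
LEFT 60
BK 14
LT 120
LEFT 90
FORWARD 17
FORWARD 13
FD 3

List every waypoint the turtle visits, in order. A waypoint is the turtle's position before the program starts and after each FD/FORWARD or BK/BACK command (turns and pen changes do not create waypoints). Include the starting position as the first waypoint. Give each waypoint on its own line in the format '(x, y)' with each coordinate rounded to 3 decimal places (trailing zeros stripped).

Answer: (-8, 5)
(4.124, -2)
(21.124, -2)
(34.124, -2)
(37.124, -2)

Derivation:
Executing turtle program step by step:
Start: pos=(-8,5), heading=90, pen down
LT 60: heading 90 -> 150
BK 14: (-8,5) -> (4.124,-2) [heading=150, draw]
LT 120: heading 150 -> 270
LT 90: heading 270 -> 0
FD 17: (4.124,-2) -> (21.124,-2) [heading=0, draw]
FD 13: (21.124,-2) -> (34.124,-2) [heading=0, draw]
FD 3: (34.124,-2) -> (37.124,-2) [heading=0, draw]
Final: pos=(37.124,-2), heading=0, 4 segment(s) drawn
Waypoints (5 total):
(-8, 5)
(4.124, -2)
(21.124, -2)
(34.124, -2)
(37.124, -2)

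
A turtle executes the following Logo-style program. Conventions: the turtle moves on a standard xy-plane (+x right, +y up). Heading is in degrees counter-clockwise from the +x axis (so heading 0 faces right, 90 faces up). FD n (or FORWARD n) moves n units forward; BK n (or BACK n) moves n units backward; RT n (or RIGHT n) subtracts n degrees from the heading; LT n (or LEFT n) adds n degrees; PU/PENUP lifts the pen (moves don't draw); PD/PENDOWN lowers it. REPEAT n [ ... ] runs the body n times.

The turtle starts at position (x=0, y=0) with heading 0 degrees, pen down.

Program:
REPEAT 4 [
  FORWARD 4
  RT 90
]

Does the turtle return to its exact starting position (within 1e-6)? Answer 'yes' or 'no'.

Answer: yes

Derivation:
Executing turtle program step by step:
Start: pos=(0,0), heading=0, pen down
REPEAT 4 [
  -- iteration 1/4 --
  FD 4: (0,0) -> (4,0) [heading=0, draw]
  RT 90: heading 0 -> 270
  -- iteration 2/4 --
  FD 4: (4,0) -> (4,-4) [heading=270, draw]
  RT 90: heading 270 -> 180
  -- iteration 3/4 --
  FD 4: (4,-4) -> (0,-4) [heading=180, draw]
  RT 90: heading 180 -> 90
  -- iteration 4/4 --
  FD 4: (0,-4) -> (0,0) [heading=90, draw]
  RT 90: heading 90 -> 0
]
Final: pos=(0,0), heading=0, 4 segment(s) drawn

Start position: (0, 0)
Final position: (0, 0)
Distance = 0; < 1e-6 -> CLOSED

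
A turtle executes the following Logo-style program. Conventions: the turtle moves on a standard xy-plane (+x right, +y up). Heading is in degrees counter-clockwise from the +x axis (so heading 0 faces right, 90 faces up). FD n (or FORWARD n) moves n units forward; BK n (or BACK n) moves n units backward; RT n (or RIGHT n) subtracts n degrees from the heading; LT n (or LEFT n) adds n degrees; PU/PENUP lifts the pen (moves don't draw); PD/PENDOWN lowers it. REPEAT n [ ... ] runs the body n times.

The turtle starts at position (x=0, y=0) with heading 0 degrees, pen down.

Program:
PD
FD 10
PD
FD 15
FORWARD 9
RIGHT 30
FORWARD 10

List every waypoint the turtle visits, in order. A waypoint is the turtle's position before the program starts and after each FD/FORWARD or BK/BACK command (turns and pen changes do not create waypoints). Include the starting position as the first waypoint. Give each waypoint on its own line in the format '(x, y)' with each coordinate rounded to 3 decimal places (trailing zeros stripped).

Answer: (0, 0)
(10, 0)
(25, 0)
(34, 0)
(42.66, -5)

Derivation:
Executing turtle program step by step:
Start: pos=(0,0), heading=0, pen down
PD: pen down
FD 10: (0,0) -> (10,0) [heading=0, draw]
PD: pen down
FD 15: (10,0) -> (25,0) [heading=0, draw]
FD 9: (25,0) -> (34,0) [heading=0, draw]
RT 30: heading 0 -> 330
FD 10: (34,0) -> (42.66,-5) [heading=330, draw]
Final: pos=(42.66,-5), heading=330, 4 segment(s) drawn
Waypoints (5 total):
(0, 0)
(10, 0)
(25, 0)
(34, 0)
(42.66, -5)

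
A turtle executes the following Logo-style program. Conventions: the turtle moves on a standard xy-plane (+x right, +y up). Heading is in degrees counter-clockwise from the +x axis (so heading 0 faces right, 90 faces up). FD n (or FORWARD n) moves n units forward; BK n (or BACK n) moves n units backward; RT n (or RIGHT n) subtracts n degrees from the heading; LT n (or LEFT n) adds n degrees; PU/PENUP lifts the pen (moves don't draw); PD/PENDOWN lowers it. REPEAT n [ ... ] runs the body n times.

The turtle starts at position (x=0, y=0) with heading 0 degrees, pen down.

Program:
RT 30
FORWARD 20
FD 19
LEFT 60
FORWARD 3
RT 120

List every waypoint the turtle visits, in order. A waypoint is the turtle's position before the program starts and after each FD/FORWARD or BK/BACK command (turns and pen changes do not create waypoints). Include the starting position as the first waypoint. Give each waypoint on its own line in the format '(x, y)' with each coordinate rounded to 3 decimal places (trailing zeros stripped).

Executing turtle program step by step:
Start: pos=(0,0), heading=0, pen down
RT 30: heading 0 -> 330
FD 20: (0,0) -> (17.321,-10) [heading=330, draw]
FD 19: (17.321,-10) -> (33.775,-19.5) [heading=330, draw]
LT 60: heading 330 -> 30
FD 3: (33.775,-19.5) -> (36.373,-18) [heading=30, draw]
RT 120: heading 30 -> 270
Final: pos=(36.373,-18), heading=270, 3 segment(s) drawn
Waypoints (4 total):
(0, 0)
(17.321, -10)
(33.775, -19.5)
(36.373, -18)

Answer: (0, 0)
(17.321, -10)
(33.775, -19.5)
(36.373, -18)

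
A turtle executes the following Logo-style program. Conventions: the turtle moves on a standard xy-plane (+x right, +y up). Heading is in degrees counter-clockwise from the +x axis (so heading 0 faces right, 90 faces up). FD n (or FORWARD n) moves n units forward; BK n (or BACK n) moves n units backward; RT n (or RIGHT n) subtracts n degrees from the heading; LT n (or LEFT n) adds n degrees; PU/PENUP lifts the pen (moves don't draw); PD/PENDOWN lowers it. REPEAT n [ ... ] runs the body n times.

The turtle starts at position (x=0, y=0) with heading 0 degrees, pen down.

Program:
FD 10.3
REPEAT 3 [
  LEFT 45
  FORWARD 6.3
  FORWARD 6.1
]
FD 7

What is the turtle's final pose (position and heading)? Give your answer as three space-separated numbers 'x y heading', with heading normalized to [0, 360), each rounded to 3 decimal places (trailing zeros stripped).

Answer: 5.35 34.886 135

Derivation:
Executing turtle program step by step:
Start: pos=(0,0), heading=0, pen down
FD 10.3: (0,0) -> (10.3,0) [heading=0, draw]
REPEAT 3 [
  -- iteration 1/3 --
  LT 45: heading 0 -> 45
  FD 6.3: (10.3,0) -> (14.755,4.455) [heading=45, draw]
  FD 6.1: (14.755,4.455) -> (19.068,8.768) [heading=45, draw]
  -- iteration 2/3 --
  LT 45: heading 45 -> 90
  FD 6.3: (19.068,8.768) -> (19.068,15.068) [heading=90, draw]
  FD 6.1: (19.068,15.068) -> (19.068,21.168) [heading=90, draw]
  -- iteration 3/3 --
  LT 45: heading 90 -> 135
  FD 6.3: (19.068,21.168) -> (14.613,25.623) [heading=135, draw]
  FD 6.1: (14.613,25.623) -> (10.3,29.936) [heading=135, draw]
]
FD 7: (10.3,29.936) -> (5.35,34.886) [heading=135, draw]
Final: pos=(5.35,34.886), heading=135, 8 segment(s) drawn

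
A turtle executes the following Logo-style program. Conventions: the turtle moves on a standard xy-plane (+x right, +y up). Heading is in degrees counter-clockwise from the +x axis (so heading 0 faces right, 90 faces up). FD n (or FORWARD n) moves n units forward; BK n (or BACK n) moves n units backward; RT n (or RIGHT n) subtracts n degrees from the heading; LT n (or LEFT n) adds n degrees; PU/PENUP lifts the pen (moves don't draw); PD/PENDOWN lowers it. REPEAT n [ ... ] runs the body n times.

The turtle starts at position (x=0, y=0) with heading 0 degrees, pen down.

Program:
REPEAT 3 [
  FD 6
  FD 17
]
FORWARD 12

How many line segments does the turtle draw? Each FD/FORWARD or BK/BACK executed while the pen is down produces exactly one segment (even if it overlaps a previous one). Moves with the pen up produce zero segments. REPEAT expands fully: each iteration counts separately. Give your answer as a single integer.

Answer: 7

Derivation:
Executing turtle program step by step:
Start: pos=(0,0), heading=0, pen down
REPEAT 3 [
  -- iteration 1/3 --
  FD 6: (0,0) -> (6,0) [heading=0, draw]
  FD 17: (6,0) -> (23,0) [heading=0, draw]
  -- iteration 2/3 --
  FD 6: (23,0) -> (29,0) [heading=0, draw]
  FD 17: (29,0) -> (46,0) [heading=0, draw]
  -- iteration 3/3 --
  FD 6: (46,0) -> (52,0) [heading=0, draw]
  FD 17: (52,0) -> (69,0) [heading=0, draw]
]
FD 12: (69,0) -> (81,0) [heading=0, draw]
Final: pos=(81,0), heading=0, 7 segment(s) drawn
Segments drawn: 7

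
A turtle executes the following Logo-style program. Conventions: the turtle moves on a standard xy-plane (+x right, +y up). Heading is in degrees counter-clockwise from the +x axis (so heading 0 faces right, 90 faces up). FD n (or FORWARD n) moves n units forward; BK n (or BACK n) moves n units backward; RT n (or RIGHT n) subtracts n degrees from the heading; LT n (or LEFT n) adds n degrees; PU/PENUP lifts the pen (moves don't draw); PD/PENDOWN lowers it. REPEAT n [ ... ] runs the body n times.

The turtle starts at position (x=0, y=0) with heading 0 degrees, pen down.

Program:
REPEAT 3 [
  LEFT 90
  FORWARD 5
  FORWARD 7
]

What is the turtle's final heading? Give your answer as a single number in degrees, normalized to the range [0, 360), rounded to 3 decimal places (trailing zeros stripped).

Answer: 270

Derivation:
Executing turtle program step by step:
Start: pos=(0,0), heading=0, pen down
REPEAT 3 [
  -- iteration 1/3 --
  LT 90: heading 0 -> 90
  FD 5: (0,0) -> (0,5) [heading=90, draw]
  FD 7: (0,5) -> (0,12) [heading=90, draw]
  -- iteration 2/3 --
  LT 90: heading 90 -> 180
  FD 5: (0,12) -> (-5,12) [heading=180, draw]
  FD 7: (-5,12) -> (-12,12) [heading=180, draw]
  -- iteration 3/3 --
  LT 90: heading 180 -> 270
  FD 5: (-12,12) -> (-12,7) [heading=270, draw]
  FD 7: (-12,7) -> (-12,0) [heading=270, draw]
]
Final: pos=(-12,0), heading=270, 6 segment(s) drawn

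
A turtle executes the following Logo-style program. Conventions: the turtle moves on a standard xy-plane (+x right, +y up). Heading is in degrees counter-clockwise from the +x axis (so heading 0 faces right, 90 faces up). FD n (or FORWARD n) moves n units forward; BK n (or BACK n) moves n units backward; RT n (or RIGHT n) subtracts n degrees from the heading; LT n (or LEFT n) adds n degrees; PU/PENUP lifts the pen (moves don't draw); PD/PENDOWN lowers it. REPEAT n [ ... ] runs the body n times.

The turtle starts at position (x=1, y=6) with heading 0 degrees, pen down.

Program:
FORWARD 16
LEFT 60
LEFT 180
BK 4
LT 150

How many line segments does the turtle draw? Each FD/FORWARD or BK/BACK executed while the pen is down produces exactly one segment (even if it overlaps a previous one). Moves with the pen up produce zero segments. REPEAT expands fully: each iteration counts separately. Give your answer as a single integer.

Executing turtle program step by step:
Start: pos=(1,6), heading=0, pen down
FD 16: (1,6) -> (17,6) [heading=0, draw]
LT 60: heading 0 -> 60
LT 180: heading 60 -> 240
BK 4: (17,6) -> (19,9.464) [heading=240, draw]
LT 150: heading 240 -> 30
Final: pos=(19,9.464), heading=30, 2 segment(s) drawn
Segments drawn: 2

Answer: 2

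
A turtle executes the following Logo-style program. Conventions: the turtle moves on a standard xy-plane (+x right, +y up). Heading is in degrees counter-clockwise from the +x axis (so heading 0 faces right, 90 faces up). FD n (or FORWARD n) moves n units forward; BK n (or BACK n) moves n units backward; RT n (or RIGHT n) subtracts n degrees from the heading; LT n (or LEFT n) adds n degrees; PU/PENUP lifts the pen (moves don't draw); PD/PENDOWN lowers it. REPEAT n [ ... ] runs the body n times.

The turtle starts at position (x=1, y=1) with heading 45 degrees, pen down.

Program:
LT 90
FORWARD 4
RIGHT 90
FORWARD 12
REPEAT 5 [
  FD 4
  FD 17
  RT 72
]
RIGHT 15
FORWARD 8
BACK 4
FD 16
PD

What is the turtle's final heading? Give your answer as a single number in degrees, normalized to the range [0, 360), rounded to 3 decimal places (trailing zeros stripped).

Answer: 30

Derivation:
Executing turtle program step by step:
Start: pos=(1,1), heading=45, pen down
LT 90: heading 45 -> 135
FD 4: (1,1) -> (-1.828,3.828) [heading=135, draw]
RT 90: heading 135 -> 45
FD 12: (-1.828,3.828) -> (6.657,12.314) [heading=45, draw]
REPEAT 5 [
  -- iteration 1/5 --
  FD 4: (6.657,12.314) -> (9.485,15.142) [heading=45, draw]
  FD 17: (9.485,15.142) -> (21.506,27.163) [heading=45, draw]
  RT 72: heading 45 -> 333
  -- iteration 2/5 --
  FD 4: (21.506,27.163) -> (25.07,25.347) [heading=333, draw]
  FD 17: (25.07,25.347) -> (40.217,17.629) [heading=333, draw]
  RT 72: heading 333 -> 261
  -- iteration 3/5 --
  FD 4: (40.217,17.629) -> (39.591,13.678) [heading=261, draw]
  FD 17: (39.591,13.678) -> (36.932,-3.112) [heading=261, draw]
  RT 72: heading 261 -> 189
  -- iteration 4/5 --
  FD 4: (36.932,-3.112) -> (32.981,-3.738) [heading=189, draw]
  FD 17: (32.981,-3.738) -> (16.191,-6.397) [heading=189, draw]
  RT 72: heading 189 -> 117
  -- iteration 5/5 --
  FD 4: (16.191,-6.397) -> (14.375,-2.833) [heading=117, draw]
  FD 17: (14.375,-2.833) -> (6.657,12.314) [heading=117, draw]
  RT 72: heading 117 -> 45
]
RT 15: heading 45 -> 30
FD 8: (6.657,12.314) -> (13.585,16.314) [heading=30, draw]
BK 4: (13.585,16.314) -> (10.121,14.314) [heading=30, draw]
FD 16: (10.121,14.314) -> (23.977,22.314) [heading=30, draw]
PD: pen down
Final: pos=(23.977,22.314), heading=30, 15 segment(s) drawn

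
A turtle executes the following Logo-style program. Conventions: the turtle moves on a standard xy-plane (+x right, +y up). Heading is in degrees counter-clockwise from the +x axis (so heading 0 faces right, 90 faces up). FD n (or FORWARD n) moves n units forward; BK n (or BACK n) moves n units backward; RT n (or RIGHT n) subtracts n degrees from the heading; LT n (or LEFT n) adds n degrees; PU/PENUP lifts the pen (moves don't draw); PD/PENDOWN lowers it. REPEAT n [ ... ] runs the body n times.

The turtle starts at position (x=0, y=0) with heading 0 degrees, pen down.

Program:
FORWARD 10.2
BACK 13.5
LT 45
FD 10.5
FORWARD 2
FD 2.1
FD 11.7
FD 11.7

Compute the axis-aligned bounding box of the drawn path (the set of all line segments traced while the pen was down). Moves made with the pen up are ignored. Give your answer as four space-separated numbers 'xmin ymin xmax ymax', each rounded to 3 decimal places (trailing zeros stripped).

Executing turtle program step by step:
Start: pos=(0,0), heading=0, pen down
FD 10.2: (0,0) -> (10.2,0) [heading=0, draw]
BK 13.5: (10.2,0) -> (-3.3,0) [heading=0, draw]
LT 45: heading 0 -> 45
FD 10.5: (-3.3,0) -> (4.125,7.425) [heading=45, draw]
FD 2: (4.125,7.425) -> (5.539,8.839) [heading=45, draw]
FD 2.1: (5.539,8.839) -> (7.024,10.324) [heading=45, draw]
FD 11.7: (7.024,10.324) -> (15.297,18.597) [heading=45, draw]
FD 11.7: (15.297,18.597) -> (23.57,26.87) [heading=45, draw]
Final: pos=(23.57,26.87), heading=45, 7 segment(s) drawn

Segment endpoints: x in {-3.3, 0, 4.125, 5.539, 7.024, 10.2, 15.297, 23.57}, y in {0, 7.425, 8.839, 10.324, 18.597, 26.87}
xmin=-3.3, ymin=0, xmax=23.57, ymax=26.87

Answer: -3.3 0 23.57 26.87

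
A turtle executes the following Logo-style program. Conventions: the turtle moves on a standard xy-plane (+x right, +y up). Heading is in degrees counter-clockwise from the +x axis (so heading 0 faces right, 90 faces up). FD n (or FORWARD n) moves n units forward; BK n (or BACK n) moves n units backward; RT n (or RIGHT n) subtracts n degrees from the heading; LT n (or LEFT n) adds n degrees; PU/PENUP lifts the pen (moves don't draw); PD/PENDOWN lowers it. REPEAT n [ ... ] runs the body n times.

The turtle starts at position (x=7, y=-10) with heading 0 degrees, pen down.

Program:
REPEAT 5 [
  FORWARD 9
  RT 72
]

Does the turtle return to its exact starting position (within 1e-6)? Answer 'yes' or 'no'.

Executing turtle program step by step:
Start: pos=(7,-10), heading=0, pen down
REPEAT 5 [
  -- iteration 1/5 --
  FD 9: (7,-10) -> (16,-10) [heading=0, draw]
  RT 72: heading 0 -> 288
  -- iteration 2/5 --
  FD 9: (16,-10) -> (18.781,-18.56) [heading=288, draw]
  RT 72: heading 288 -> 216
  -- iteration 3/5 --
  FD 9: (18.781,-18.56) -> (11.5,-23.85) [heading=216, draw]
  RT 72: heading 216 -> 144
  -- iteration 4/5 --
  FD 9: (11.5,-23.85) -> (4.219,-18.56) [heading=144, draw]
  RT 72: heading 144 -> 72
  -- iteration 5/5 --
  FD 9: (4.219,-18.56) -> (7,-10) [heading=72, draw]
  RT 72: heading 72 -> 0
]
Final: pos=(7,-10), heading=0, 5 segment(s) drawn

Start position: (7, -10)
Final position: (7, -10)
Distance = 0; < 1e-6 -> CLOSED

Answer: yes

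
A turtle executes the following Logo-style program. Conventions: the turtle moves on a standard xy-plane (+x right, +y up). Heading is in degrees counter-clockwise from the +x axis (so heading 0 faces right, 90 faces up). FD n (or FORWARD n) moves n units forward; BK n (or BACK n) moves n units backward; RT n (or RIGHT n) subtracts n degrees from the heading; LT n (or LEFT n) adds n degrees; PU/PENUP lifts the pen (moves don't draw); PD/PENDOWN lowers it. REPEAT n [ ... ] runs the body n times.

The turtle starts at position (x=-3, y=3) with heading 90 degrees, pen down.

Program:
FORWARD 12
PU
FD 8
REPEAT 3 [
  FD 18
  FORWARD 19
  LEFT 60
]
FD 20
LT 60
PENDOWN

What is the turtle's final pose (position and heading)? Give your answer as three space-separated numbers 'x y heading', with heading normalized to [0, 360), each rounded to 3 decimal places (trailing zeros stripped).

Executing turtle program step by step:
Start: pos=(-3,3), heading=90, pen down
FD 12: (-3,3) -> (-3,15) [heading=90, draw]
PU: pen up
FD 8: (-3,15) -> (-3,23) [heading=90, move]
REPEAT 3 [
  -- iteration 1/3 --
  FD 18: (-3,23) -> (-3,41) [heading=90, move]
  FD 19: (-3,41) -> (-3,60) [heading=90, move]
  LT 60: heading 90 -> 150
  -- iteration 2/3 --
  FD 18: (-3,60) -> (-18.588,69) [heading=150, move]
  FD 19: (-18.588,69) -> (-35.043,78.5) [heading=150, move]
  LT 60: heading 150 -> 210
  -- iteration 3/3 --
  FD 18: (-35.043,78.5) -> (-50.631,69.5) [heading=210, move]
  FD 19: (-50.631,69.5) -> (-67.086,60) [heading=210, move]
  LT 60: heading 210 -> 270
]
FD 20: (-67.086,60) -> (-67.086,40) [heading=270, move]
LT 60: heading 270 -> 330
PD: pen down
Final: pos=(-67.086,40), heading=330, 1 segment(s) drawn

Answer: -67.086 40 330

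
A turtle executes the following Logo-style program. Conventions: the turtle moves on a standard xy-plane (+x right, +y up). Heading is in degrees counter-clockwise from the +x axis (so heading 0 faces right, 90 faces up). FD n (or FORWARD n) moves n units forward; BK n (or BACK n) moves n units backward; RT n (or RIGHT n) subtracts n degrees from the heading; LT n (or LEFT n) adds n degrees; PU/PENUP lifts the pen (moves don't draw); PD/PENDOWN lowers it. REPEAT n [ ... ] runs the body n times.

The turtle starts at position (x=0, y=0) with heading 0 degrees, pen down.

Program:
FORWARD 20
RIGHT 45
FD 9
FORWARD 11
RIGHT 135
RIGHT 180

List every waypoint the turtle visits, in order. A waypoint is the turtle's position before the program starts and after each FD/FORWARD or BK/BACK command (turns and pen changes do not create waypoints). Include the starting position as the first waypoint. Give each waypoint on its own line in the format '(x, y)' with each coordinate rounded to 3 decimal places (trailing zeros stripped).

Executing turtle program step by step:
Start: pos=(0,0), heading=0, pen down
FD 20: (0,0) -> (20,0) [heading=0, draw]
RT 45: heading 0 -> 315
FD 9: (20,0) -> (26.364,-6.364) [heading=315, draw]
FD 11: (26.364,-6.364) -> (34.142,-14.142) [heading=315, draw]
RT 135: heading 315 -> 180
RT 180: heading 180 -> 0
Final: pos=(34.142,-14.142), heading=0, 3 segment(s) drawn
Waypoints (4 total):
(0, 0)
(20, 0)
(26.364, -6.364)
(34.142, -14.142)

Answer: (0, 0)
(20, 0)
(26.364, -6.364)
(34.142, -14.142)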